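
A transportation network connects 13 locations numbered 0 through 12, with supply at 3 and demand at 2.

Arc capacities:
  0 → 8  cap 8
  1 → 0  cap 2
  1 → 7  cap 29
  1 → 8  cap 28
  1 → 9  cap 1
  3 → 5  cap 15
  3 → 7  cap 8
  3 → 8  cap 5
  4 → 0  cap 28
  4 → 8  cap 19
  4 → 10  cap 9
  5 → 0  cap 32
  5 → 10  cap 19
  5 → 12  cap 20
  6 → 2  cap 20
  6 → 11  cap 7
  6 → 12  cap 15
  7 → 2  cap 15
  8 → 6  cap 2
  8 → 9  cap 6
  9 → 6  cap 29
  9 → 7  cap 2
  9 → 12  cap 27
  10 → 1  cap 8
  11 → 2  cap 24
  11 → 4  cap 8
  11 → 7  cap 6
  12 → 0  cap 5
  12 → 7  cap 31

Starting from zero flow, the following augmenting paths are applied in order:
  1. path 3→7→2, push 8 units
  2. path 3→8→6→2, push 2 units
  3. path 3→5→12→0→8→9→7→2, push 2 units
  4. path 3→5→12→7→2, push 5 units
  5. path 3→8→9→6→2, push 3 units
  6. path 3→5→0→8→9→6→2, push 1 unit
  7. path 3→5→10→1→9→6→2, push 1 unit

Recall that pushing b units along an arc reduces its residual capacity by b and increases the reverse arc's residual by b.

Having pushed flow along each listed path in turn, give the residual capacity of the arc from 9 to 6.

Residual capacity of (9,6): 24

after path 1 (3→7→2, push 8): res(9,6)=29
after path 2 (3→8→6→2, push 2): res(9,6)=29
after path 3 (3→5→12→0→8→9→7→2, push 2): res(9,6)=29
after path 4 (3→5→12→7→2, push 5): res(9,6)=29
after path 5 (3→8→9→6→2, push 3): res(9,6)=26
after path 6 (3→5→0→8→9→6→2, push 1): res(9,6)=25
after path 7 (3→5→10→1→9→6→2, push 1): res(9,6)=24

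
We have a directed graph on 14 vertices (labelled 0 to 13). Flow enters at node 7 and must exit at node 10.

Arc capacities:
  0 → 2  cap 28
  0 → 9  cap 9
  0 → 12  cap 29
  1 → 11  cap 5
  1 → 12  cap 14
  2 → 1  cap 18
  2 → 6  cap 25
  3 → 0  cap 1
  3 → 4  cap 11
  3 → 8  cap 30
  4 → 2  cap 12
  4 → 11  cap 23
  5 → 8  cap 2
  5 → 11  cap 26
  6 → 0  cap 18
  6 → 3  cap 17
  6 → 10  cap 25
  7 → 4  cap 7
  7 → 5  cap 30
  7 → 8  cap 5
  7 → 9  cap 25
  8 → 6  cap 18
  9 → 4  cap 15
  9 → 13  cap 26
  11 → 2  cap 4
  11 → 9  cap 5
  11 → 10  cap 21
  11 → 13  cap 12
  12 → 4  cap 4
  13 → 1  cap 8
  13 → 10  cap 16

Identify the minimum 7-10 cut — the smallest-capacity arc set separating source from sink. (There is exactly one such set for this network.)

Min-cut arcs: {(4,2), (5,8), (7,8), (11,2), (11,10), (13,10)} (total capacity 60)

augment #1: 7→4→11→10 push 7
augment #2: 7→5→11→10 push 14
augment #3: 7→8→6→10 push 5
augment #4: 7→9→13→10 push 16
augment #5: 7→5→8→6→10 push 2
augment #6: 7→5→11→2→6→10 push 4
augment #7: 7→9→4→2→6→10 push 9
augment #8: 7→5→11→4→2→6→10 push 3
max flow = 60; residual-reachable set from 7 gives S-side
cut edges (S→T): {(4,2), (5,8), (7,8), (11,2), (11,10), (13,10)} total cap 60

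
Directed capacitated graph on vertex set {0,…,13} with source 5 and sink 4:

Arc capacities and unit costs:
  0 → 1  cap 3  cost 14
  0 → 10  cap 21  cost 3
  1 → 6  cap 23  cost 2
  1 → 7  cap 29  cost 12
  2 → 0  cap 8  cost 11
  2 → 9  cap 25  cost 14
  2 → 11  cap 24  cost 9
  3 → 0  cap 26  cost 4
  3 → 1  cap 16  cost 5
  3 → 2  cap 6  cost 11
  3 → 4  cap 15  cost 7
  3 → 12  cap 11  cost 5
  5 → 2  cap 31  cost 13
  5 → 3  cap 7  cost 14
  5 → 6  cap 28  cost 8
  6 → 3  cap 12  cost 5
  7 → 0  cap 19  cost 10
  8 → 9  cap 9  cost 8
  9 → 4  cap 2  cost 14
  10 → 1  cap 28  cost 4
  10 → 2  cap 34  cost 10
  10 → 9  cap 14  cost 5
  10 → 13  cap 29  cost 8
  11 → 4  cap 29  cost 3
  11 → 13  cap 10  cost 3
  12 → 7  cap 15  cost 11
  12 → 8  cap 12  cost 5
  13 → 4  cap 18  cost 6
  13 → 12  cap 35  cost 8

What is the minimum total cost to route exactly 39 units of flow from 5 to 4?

Minimum cost for 39 units: 903

shortest-cost path #1: 5→6→3→4 push 12 @ unit cost 20 (adds 240)
shortest-cost path #2: 5→3→4 push 3 @ unit cost 21 (adds 63)
shortest-cost path #3: 5→2→11→4 push 24 @ unit cost 25 (adds 600)
total cost = 903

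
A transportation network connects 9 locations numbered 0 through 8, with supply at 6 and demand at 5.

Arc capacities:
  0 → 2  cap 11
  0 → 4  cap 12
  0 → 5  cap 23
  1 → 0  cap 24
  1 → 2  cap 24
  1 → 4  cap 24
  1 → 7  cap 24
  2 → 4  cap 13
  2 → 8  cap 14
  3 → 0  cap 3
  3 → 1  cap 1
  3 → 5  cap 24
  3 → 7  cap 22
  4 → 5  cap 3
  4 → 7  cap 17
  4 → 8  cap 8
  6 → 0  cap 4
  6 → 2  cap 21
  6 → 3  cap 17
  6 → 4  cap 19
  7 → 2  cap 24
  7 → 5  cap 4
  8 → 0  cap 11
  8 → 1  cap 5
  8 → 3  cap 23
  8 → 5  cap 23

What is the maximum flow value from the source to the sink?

augment #1: 6→0→5 bottleneck 4, total now 4
augment #2: 6→3→5 bottleneck 17, total now 21
augment #3: 6→4→5 bottleneck 3, total now 24
augment #4: 6→2→8→5 bottleneck 14, total now 38
augment #5: 6→4→7→5 bottleneck 4, total now 42
augment #6: 6→4→8→5 bottleneck 8, total now 50

Maximum flow value: 50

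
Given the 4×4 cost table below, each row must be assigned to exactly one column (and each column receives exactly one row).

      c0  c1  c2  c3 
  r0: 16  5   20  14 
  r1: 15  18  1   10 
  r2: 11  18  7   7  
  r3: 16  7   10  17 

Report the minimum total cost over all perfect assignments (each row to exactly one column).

Minimum assignment cost: 29

optimal assignment: row0→col1 (cost 5), row1→col2 (cost 1), row2→col3 (cost 7), row3→col0 (cost 16)
total = 5 + 1 + 7 + 16 = 29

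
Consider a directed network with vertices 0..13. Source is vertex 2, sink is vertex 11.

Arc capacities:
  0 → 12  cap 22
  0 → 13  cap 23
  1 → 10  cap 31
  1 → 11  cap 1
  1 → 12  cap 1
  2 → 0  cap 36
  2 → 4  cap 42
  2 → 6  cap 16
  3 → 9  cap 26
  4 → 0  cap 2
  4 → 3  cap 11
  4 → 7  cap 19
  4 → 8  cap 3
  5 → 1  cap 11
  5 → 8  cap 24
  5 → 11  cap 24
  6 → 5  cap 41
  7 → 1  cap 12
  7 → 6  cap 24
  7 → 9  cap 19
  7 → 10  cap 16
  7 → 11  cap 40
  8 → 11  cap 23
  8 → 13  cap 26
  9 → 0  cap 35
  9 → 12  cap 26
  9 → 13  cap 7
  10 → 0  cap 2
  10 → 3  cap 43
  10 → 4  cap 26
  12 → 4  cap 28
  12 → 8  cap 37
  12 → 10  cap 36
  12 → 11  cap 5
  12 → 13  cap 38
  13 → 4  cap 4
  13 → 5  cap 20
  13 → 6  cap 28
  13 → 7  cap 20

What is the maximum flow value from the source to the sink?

augment #1: 2→0→12→11 bottleneck 5, total now 5
augment #2: 2→4→7→11 bottleneck 19, total now 24
augment #3: 2→4→8→11 bottleneck 3, total now 27
augment #4: 2→6→5→11 bottleneck 16, total now 43
augment #5: 2→0→12→8→11 bottleneck 17, total now 60
augment #6: 2→0→13→5→11 bottleneck 8, total now 68
augment #7: 2→0→13→7→11 bottleneck 6, total now 74
augment #8: 2→4→0→13→7→11 bottleneck 2, total now 76
augment #9: 2→4→3→9→12→8→11 bottleneck 3, total now 79
augment #10: 2→4→3→9→13→7→11 bottleneck 7, total now 86
augment #11: 2→4→3→9→0→13→7→11 bottleneck 1, total now 87

Maximum flow value: 87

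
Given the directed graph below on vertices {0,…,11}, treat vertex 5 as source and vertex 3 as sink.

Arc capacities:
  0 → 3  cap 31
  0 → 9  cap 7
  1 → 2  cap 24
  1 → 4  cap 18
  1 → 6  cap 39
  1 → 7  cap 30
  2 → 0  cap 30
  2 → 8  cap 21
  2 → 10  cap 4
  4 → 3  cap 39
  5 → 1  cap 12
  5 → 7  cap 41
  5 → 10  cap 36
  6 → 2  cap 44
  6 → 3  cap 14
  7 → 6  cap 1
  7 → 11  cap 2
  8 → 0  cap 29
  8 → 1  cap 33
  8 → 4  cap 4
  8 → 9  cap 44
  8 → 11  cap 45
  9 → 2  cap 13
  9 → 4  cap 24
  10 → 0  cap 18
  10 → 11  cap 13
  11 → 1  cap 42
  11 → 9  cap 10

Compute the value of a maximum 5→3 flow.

augment #1: 5→1→4→3 bottleneck 12, total now 12
augment #2: 5→7→6→3 bottleneck 1, total now 13
augment #3: 5→10→0→3 bottleneck 18, total now 31
augment #4: 5→7→11→1→4→3 bottleneck 2, total now 33
augment #5: 5→10→11→1→4→3 bottleneck 4, total now 37
augment #6: 5→10→11→1→6→3 bottleneck 9, total now 46

Maximum flow value: 46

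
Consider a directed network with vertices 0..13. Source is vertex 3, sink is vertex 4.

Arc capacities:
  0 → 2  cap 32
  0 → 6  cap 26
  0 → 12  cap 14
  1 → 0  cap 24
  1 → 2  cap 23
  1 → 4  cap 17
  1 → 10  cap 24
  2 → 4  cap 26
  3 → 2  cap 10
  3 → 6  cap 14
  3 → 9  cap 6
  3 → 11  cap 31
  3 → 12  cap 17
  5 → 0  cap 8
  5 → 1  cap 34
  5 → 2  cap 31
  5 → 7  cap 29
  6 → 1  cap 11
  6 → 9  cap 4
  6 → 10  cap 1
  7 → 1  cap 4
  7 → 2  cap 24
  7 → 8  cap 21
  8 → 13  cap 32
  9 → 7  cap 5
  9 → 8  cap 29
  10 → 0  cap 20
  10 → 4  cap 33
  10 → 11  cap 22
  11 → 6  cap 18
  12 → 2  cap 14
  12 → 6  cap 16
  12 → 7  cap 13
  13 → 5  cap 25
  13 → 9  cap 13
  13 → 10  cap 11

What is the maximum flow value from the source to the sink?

augment #1: 3→2→4 bottleneck 10, total now 10
augment #2: 3→6→1→4 bottleneck 11, total now 21
augment #3: 3→6→10→4 bottleneck 1, total now 22
augment #4: 3→12→2→4 bottleneck 14, total now 36
augment #5: 3→9→7→1→4 bottleneck 4, total now 40
augment #6: 3→9→7→2→4 bottleneck 1, total now 41
augment #7: 3→12→7→2→4 bottleneck 1, total now 42
augment #8: 3→9→8→13→10→4 bottleneck 1, total now 43
augment #9: 3→6→9→8→13→10→4 bottleneck 2, total now 45
augment #10: 3→12→7→8→13→10→4 bottleneck 2, total now 47
augment #11: 3→11→6→9→8→13→10→4 bottleneck 2, total now 49

Maximum flow value: 49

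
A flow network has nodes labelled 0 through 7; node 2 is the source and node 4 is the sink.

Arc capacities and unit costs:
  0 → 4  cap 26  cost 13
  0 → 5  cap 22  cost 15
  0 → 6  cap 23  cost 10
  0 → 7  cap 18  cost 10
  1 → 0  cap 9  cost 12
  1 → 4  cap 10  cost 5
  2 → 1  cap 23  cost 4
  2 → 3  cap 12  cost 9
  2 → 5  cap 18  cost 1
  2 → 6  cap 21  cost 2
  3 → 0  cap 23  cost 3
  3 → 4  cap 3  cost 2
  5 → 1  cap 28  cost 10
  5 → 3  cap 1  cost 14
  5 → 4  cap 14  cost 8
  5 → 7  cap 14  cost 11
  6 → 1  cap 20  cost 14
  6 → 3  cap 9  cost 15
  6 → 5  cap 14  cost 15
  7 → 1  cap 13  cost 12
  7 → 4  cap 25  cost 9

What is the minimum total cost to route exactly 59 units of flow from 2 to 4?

Minimum cost for 59 units: 1157

shortest-cost path #1: 2→5→4 push 14 @ unit cost 9 (adds 126)
shortest-cost path #2: 2→1→4 push 10 @ unit cost 9 (adds 90)
shortest-cost path #3: 2→3→4 push 3 @ unit cost 11 (adds 33)
shortest-cost path #4: 2→5→7→4 push 4 @ unit cost 21 (adds 84)
shortest-cost path #5: 2→3→0→4 push 9 @ unit cost 25 (adds 225)
shortest-cost path #6: 2→1→0→4 push 9 @ unit cost 29 (adds 261)
shortest-cost path #7: 2→6→3→0→4 push 8 @ unit cost 33 (adds 264)
shortest-cost path #8: 2→6→5→7→4 push 2 @ unit cost 37 (adds 74)
total cost = 1157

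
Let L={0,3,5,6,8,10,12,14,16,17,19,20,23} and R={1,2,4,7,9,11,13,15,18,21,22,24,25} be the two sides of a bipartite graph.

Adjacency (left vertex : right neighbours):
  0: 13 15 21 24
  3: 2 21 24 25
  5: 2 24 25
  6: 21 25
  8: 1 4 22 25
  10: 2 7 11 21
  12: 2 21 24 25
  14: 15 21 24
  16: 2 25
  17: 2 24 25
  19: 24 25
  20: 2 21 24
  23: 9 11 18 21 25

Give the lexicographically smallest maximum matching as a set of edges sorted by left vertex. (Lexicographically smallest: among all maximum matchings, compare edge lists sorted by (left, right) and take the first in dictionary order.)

Lex-smallest maximum matching: {(0,13), (3,2), (5,24), (6,21), (8,1), (10,7), (12,25), (14,15), (23,9)}

|M| = 9 (so the lex-smallest maximum matching has 9 edges)
process left vertices in ascending order; for each, take the smallest-labelled available neighbour that still permits 9 edges overall, or leave it unmatched if none does
lex-smallest matching: {0-13, 3-2, 5-24, 6-21, 8-1, 10-7, 12-25, 14-15, 23-9}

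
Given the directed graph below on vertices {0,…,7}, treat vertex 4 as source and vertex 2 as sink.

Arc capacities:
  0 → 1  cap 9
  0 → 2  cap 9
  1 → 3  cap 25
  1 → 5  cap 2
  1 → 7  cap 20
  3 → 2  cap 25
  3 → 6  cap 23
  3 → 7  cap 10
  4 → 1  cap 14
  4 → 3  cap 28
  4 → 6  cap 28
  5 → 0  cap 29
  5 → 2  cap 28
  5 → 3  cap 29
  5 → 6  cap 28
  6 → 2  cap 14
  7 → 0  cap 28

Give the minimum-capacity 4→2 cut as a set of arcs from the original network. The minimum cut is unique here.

Min-cut arcs: {(0,2), (1,5), (3,2), (6,2)} (total capacity 50)

augment #1: 4→3→2 push 25
augment #2: 4→6→2 push 14
augment #3: 4→1→5→2 push 2
augment #4: 4→1→7→0→2 push 9
max flow = 50; residual-reachable set from 4 gives S-side
cut edges (S→T): {(0,2), (1,5), (3,2), (6,2)} total cap 50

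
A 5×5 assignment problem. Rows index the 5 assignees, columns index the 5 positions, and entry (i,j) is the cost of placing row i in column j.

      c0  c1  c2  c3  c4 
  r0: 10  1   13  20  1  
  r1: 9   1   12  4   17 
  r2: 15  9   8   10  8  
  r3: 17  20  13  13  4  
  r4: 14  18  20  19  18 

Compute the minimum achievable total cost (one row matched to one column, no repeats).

optimal assignment: row0→col1 (cost 1), row1→col3 (cost 4), row2→col2 (cost 8), row3→col4 (cost 4), row4→col0 (cost 14)
total = 1 + 4 + 8 + 4 + 14 = 31

Minimum assignment cost: 31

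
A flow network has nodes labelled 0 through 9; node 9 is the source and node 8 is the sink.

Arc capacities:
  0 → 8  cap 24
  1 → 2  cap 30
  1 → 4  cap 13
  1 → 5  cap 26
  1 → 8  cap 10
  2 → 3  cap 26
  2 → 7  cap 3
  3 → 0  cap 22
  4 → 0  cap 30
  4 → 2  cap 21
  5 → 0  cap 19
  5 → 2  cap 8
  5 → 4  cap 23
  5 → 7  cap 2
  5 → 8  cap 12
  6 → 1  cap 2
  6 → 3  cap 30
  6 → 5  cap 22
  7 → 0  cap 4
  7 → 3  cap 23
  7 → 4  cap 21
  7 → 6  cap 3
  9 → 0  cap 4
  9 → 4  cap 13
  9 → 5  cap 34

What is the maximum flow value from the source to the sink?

augment #1: 9→0→8 bottleneck 4, total now 4
augment #2: 9→5→8 bottleneck 12, total now 16
augment #3: 9→4→0→8 bottleneck 13, total now 29
augment #4: 9→5→0→8 bottleneck 7, total now 36
augment #5: 9→5→7→6→1→8 bottleneck 2, total now 38

Maximum flow value: 38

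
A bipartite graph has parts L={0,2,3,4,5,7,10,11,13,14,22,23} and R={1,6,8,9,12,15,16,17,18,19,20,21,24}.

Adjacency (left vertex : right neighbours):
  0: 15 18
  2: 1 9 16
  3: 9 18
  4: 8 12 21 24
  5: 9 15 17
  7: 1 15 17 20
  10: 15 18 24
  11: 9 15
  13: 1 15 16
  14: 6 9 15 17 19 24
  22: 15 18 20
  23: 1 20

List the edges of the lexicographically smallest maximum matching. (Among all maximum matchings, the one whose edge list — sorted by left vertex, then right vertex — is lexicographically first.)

Lex-smallest maximum matching: {(0,15), (2,1), (3,9), (4,8), (5,17), (7,20), (10,24), (13,16), (14,6), (22,18)}

|M| = 10 (so the lex-smallest maximum matching has 10 edges)
process left vertices in ascending order; for each, take the smallest-labelled available neighbour that still permits 10 edges overall, or leave it unmatched if none does
lex-smallest matching: {0-15, 2-1, 3-9, 4-8, 5-17, 7-20, 10-24, 13-16, 14-6, 22-18}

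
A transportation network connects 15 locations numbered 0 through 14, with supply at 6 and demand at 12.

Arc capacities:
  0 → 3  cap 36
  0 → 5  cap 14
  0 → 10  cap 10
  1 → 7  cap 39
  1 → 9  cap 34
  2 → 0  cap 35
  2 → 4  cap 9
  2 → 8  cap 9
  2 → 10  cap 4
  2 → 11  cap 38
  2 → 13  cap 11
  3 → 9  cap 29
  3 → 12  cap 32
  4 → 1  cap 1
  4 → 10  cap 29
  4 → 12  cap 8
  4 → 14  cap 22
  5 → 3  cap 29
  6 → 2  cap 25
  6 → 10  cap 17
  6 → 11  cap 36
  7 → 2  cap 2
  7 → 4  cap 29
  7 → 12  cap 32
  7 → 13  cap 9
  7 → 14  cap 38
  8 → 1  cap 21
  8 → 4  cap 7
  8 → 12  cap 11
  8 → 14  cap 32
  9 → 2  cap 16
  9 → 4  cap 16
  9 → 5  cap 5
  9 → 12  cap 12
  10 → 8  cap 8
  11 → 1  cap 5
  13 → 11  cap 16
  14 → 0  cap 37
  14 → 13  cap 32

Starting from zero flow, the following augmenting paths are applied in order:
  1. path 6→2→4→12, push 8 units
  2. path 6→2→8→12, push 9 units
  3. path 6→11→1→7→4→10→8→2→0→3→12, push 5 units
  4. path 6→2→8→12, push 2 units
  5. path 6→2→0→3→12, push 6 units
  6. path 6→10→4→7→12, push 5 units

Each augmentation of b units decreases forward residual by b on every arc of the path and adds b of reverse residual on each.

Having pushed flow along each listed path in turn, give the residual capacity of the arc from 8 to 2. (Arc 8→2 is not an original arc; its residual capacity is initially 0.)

Residual capacity of (8,2): 6

after path 1 (6→2→4→12, push 8): res(8,2)=0
after path 2 (6→2→8→12, push 9): res(8,2)=9
after path 3 (6→11→1→7→4→10→8→2→0→3→12, push 5): res(8,2)=4
after path 4 (6→2→8→12, push 2): res(8,2)=6
after path 5 (6→2→0→3→12, push 6): res(8,2)=6
after path 6 (6→10→4→7→12, push 5): res(8,2)=6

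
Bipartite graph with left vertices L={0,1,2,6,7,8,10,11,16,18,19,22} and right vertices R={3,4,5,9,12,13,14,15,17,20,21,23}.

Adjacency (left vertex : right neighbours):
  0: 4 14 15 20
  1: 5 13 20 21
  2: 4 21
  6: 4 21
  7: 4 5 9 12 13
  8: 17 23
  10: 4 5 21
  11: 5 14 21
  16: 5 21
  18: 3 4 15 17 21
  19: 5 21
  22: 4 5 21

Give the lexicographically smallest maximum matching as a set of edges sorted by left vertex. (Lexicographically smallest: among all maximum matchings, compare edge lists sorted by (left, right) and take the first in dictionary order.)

Lex-smallest maximum matching: {(0,15), (1,13), (2,4), (6,21), (7,9), (8,17), (10,5), (11,14), (18,3)}

|M| = 9 (so the lex-smallest maximum matching has 9 edges)
process left vertices in ascending order; for each, take the smallest-labelled available neighbour that still permits 9 edges overall, or leave it unmatched if none does
lex-smallest matching: {0-15, 1-13, 2-4, 6-21, 7-9, 8-17, 10-5, 11-14, 18-3}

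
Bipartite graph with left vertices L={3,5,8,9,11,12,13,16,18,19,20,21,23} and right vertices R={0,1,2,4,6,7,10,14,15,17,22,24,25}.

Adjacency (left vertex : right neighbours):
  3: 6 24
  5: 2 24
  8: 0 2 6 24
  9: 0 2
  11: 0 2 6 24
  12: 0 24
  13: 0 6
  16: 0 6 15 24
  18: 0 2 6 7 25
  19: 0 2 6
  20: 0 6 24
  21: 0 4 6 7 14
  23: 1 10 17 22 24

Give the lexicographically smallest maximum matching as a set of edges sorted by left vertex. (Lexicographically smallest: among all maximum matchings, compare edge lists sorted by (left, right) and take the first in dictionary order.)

Lex-smallest maximum matching: {(3,6), (5,2), (8,0), (11,24), (16,15), (18,7), (21,4), (23,1)}

|M| = 8 (so the lex-smallest maximum matching has 8 edges)
process left vertices in ascending order; for each, take the smallest-labelled available neighbour that still permits 8 edges overall, or leave it unmatched if none does
lex-smallest matching: {3-6, 5-2, 8-0, 11-24, 16-15, 18-7, 21-4, 23-1}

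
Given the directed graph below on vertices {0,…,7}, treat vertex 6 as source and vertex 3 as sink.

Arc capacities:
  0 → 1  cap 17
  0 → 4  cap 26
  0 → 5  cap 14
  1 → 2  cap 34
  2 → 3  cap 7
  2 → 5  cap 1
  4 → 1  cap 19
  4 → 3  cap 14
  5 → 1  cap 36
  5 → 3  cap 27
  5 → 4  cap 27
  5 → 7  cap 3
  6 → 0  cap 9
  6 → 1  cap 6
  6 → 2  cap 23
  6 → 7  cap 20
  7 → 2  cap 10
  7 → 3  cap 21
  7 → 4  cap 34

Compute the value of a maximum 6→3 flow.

augment #1: 6→2→3 bottleneck 7, total now 7
augment #2: 6→7→3 bottleneck 20, total now 27
augment #3: 6→0→4→3 bottleneck 9, total now 36
augment #4: 6→2→5→3 bottleneck 1, total now 37

Maximum flow value: 37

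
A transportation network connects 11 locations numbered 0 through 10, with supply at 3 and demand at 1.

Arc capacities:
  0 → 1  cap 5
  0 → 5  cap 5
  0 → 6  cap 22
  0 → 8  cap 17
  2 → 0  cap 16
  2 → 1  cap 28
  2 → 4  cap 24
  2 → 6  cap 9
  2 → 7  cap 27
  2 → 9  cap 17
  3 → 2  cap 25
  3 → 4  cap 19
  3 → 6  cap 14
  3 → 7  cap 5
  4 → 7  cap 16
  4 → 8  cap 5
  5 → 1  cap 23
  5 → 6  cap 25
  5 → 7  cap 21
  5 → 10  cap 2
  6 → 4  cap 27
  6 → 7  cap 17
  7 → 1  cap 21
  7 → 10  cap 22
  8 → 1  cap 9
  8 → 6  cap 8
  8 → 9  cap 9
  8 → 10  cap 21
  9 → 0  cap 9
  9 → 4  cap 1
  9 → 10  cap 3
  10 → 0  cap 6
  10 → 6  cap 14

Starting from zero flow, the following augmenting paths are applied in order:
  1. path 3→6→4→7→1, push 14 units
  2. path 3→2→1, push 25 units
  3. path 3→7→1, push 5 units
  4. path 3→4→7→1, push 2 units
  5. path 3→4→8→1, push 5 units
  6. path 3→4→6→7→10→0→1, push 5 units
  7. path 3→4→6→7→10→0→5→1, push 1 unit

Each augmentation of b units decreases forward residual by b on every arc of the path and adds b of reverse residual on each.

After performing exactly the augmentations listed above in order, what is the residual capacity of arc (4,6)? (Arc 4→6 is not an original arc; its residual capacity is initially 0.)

after path 1 (3→6→4→7→1, push 14): res(4,6)=14
after path 2 (3→2→1, push 25): res(4,6)=14
after path 3 (3→7→1, push 5): res(4,6)=14
after path 4 (3→4→7→1, push 2): res(4,6)=14
after path 5 (3→4→8→1, push 5): res(4,6)=14
after path 6 (3→4→6→7→10→0→1, push 5): res(4,6)=9
after path 7 (3→4→6→7→10→0→5→1, push 1): res(4,6)=8

Residual capacity of (4,6): 8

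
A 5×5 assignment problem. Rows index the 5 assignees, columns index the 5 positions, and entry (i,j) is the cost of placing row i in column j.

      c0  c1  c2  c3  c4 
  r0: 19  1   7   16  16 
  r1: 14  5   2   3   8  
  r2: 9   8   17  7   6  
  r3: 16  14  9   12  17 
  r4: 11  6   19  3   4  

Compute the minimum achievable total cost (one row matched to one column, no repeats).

optimal assignment: row0→col1 (cost 1), row1→col3 (cost 3), row2→col0 (cost 9), row3→col2 (cost 9), row4→col4 (cost 4)
total = 1 + 3 + 9 + 9 + 4 = 26

Minimum assignment cost: 26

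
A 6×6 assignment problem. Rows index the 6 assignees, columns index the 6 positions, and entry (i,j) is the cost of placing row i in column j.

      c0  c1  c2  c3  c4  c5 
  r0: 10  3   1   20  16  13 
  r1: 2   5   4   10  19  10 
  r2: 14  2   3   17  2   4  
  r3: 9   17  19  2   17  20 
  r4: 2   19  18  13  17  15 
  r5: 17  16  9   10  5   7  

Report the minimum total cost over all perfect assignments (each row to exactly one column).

one of 2 optimal assignments: row0→col2 (cost 1), row1→col1 (cost 5), row2→col4 (cost 2), row3→col3 (cost 2), row4→col0 (cost 2), row5→col5 (cost 7)
total = 1 + 5 + 2 + 2 + 2 + 7 = 19

Minimum assignment cost: 19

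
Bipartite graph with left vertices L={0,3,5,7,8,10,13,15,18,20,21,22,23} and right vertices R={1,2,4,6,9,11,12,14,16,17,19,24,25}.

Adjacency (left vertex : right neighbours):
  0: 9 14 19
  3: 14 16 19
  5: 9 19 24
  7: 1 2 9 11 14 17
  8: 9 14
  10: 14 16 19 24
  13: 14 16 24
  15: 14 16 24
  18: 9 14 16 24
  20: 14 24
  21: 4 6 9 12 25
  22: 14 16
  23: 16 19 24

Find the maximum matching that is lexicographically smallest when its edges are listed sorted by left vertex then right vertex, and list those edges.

Lex-smallest maximum matching: {(0,9), (3,14), (5,19), (7,1), (10,16), (13,24), (21,4)}

|M| = 7 (so the lex-smallest maximum matching has 7 edges)
process left vertices in ascending order; for each, take the smallest-labelled available neighbour that still permits 7 edges overall, or leave it unmatched if none does
lex-smallest matching: {0-9, 3-14, 5-19, 7-1, 10-16, 13-24, 21-4}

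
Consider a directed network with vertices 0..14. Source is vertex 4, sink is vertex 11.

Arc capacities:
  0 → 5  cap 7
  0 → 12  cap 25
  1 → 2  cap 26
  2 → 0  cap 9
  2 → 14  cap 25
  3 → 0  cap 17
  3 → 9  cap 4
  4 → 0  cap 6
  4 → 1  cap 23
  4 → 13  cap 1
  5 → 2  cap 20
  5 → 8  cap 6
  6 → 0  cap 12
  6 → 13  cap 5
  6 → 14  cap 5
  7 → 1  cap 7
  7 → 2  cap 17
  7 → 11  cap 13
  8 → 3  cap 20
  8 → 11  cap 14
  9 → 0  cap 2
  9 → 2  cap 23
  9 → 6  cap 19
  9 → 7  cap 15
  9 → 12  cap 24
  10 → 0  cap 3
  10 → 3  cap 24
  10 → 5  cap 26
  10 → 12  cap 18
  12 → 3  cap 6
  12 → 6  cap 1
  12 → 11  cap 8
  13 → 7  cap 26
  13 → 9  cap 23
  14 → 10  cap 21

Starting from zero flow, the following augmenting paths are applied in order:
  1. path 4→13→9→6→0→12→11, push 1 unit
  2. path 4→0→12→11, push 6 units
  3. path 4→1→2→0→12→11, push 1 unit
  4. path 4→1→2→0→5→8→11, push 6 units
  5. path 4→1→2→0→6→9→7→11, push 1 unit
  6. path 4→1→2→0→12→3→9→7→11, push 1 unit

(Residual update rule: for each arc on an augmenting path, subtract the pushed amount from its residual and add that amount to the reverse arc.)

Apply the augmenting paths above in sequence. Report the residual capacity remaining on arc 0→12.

Residual capacity of (0,12): 16

after path 1 (4→13→9→6→0→12→11, push 1): res(0,12)=24
after path 2 (4→0→12→11, push 6): res(0,12)=18
after path 3 (4→1→2→0→12→11, push 1): res(0,12)=17
after path 4 (4→1→2→0→5→8→11, push 6): res(0,12)=17
after path 5 (4→1→2→0→6→9→7→11, push 1): res(0,12)=17
after path 6 (4→1→2→0→12→3→9→7→11, push 1): res(0,12)=16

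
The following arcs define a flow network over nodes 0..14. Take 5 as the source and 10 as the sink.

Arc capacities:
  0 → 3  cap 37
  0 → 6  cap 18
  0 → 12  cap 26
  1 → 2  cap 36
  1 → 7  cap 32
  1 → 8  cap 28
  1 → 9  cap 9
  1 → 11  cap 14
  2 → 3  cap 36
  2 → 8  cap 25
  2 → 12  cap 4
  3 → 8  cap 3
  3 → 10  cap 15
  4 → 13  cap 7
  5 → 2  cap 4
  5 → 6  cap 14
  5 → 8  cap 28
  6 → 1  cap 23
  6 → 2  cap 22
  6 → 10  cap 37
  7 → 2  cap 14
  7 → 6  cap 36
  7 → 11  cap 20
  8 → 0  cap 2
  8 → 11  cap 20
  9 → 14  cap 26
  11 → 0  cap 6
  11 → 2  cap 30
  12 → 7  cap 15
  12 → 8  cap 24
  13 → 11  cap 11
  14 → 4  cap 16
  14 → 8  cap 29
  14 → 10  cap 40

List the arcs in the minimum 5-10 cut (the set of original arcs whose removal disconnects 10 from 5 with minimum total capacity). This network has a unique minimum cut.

Min-cut arcs: {(5,2), (5,6), (8,0), (8,11)} (total capacity 40)

augment #1: 5→6→10 push 14
augment #2: 5→2→3→10 push 4
augment #3: 5→8→0→3→10 push 2
augment #4: 5→8→11→0→3→10 push 6
augment #5: 5→8→11→2→3→10 push 3
augment #6: 5→8→11→2→3→0→6→10 push 8
augment #7: 5→8→11→2→12→7→6→10 push 3
max flow = 40; residual-reachable set from 5 gives S-side
cut edges (S→T): {(5,2), (5,6), (8,0), (8,11)} total cap 40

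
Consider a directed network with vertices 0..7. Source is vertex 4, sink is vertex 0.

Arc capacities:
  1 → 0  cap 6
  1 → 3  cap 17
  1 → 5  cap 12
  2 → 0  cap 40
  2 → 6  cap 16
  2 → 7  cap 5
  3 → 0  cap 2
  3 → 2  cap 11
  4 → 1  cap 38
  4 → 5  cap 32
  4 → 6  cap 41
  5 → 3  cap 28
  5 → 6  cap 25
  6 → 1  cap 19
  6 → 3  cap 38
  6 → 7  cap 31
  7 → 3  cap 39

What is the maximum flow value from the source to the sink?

augment #1: 4→1→0 bottleneck 6, total now 6
augment #2: 4→1→3→0 bottleneck 2, total now 8
augment #3: 4→1→3→2→0 bottleneck 11, total now 19

Maximum flow value: 19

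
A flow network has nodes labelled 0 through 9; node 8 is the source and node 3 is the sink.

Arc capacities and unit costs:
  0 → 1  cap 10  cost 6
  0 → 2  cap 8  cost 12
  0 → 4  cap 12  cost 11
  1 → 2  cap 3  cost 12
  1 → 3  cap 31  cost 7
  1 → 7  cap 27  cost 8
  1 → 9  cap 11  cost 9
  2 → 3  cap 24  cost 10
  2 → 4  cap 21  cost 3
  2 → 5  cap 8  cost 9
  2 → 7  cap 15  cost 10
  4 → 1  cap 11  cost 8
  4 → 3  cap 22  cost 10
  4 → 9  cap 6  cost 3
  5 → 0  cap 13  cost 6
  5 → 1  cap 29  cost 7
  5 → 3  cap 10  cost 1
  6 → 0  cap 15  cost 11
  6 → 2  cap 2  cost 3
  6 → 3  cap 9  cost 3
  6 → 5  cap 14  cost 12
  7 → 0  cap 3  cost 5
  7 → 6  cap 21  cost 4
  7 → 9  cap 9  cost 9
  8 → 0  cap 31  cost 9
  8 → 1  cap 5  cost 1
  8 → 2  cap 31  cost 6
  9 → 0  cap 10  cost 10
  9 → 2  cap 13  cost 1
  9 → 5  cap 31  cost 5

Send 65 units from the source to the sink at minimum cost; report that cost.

Minimum cost for 65 units: 1349

shortest-cost path #1: 8→1→3 push 5 @ unit cost 8 (adds 40)
shortest-cost path #2: 8→2→3 push 24 @ unit cost 16 (adds 384)
shortest-cost path #3: 8→2→5→3 push 7 @ unit cost 16 (adds 112)
shortest-cost path #4: 8→0→1→3 push 10 @ unit cost 22 (adds 220)
shortest-cost path #5: 8→0→4→9→5→3 push 3 @ unit cost 29 (adds 87)
shortest-cost path #6: 8→0→4→3 push 9 @ unit cost 30 (adds 270)
shortest-cost path #7: 8→0→2→5→9→4→3 push 1 @ unit cost 32 (adds 32)
shortest-cost path #8: 8→0→2→4→3 push 6 @ unit cost 34 (adds 204)
total cost = 1349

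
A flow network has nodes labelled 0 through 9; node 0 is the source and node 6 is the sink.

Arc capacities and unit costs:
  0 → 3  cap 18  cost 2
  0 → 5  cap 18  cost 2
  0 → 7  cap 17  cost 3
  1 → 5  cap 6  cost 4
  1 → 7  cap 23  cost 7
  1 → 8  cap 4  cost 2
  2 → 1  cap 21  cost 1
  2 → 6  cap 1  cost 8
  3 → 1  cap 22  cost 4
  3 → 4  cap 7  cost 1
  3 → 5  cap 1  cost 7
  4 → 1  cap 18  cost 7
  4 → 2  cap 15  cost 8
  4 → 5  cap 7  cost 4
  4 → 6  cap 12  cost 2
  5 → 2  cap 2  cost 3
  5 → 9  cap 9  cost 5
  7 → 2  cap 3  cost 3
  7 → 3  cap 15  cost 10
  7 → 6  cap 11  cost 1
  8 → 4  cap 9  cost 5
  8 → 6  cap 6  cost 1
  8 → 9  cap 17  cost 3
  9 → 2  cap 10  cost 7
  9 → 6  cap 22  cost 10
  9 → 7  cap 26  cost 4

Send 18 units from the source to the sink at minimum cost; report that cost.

shortest-cost path #1: 0→7→6 push 11 @ unit cost 4 (adds 44)
shortest-cost path #2: 0→3→4→6 push 7 @ unit cost 5 (adds 35)
total cost = 79

Minimum cost for 18 units: 79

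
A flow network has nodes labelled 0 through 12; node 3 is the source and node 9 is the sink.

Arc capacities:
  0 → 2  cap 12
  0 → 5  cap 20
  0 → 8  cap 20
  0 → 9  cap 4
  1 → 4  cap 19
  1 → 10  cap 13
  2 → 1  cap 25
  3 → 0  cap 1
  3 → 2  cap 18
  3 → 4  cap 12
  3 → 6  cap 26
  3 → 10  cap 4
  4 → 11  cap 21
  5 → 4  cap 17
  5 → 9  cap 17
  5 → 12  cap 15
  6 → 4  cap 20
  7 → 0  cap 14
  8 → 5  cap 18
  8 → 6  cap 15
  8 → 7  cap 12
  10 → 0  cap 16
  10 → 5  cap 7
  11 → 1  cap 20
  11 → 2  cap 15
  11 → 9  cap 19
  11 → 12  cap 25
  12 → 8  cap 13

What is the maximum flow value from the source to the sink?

augment #1: 3→0→9 bottleneck 1, total now 1
augment #2: 3→4→11→9 bottleneck 12, total now 13
augment #3: 3→10→0→9 bottleneck 3, total now 16
augment #4: 3→10→5→9 bottleneck 1, total now 17
augment #5: 3→6→4→11→9 bottleneck 7, total now 24
augment #6: 3→2→1→10→5→9 bottleneck 6, total now 30
augment #7: 3→2→1→10→0→5→9 bottleneck 7, total now 37
augment #8: 3→6→4→11→12→8→5→9 bottleneck 2, total now 39

Maximum flow value: 39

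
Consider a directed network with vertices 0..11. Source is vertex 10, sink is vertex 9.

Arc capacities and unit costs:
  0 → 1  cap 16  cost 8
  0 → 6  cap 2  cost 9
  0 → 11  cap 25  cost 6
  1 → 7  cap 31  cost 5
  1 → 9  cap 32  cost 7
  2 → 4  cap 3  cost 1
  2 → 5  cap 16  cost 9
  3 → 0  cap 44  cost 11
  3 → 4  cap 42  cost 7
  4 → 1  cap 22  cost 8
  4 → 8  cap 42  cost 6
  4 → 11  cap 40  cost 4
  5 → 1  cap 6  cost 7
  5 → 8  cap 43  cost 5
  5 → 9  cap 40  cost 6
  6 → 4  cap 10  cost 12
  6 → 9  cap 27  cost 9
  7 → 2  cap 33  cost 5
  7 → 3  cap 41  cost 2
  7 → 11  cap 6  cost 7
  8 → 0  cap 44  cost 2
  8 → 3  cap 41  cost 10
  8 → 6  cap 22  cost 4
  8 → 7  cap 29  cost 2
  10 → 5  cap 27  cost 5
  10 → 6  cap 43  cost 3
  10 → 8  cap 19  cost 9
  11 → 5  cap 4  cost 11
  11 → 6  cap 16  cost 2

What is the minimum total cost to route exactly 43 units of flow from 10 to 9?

shortest-cost path #1: 10→5→9 push 27 @ unit cost 11 (adds 297)
shortest-cost path #2: 10→6→9 push 16 @ unit cost 12 (adds 192)
total cost = 489

Minimum cost for 43 units: 489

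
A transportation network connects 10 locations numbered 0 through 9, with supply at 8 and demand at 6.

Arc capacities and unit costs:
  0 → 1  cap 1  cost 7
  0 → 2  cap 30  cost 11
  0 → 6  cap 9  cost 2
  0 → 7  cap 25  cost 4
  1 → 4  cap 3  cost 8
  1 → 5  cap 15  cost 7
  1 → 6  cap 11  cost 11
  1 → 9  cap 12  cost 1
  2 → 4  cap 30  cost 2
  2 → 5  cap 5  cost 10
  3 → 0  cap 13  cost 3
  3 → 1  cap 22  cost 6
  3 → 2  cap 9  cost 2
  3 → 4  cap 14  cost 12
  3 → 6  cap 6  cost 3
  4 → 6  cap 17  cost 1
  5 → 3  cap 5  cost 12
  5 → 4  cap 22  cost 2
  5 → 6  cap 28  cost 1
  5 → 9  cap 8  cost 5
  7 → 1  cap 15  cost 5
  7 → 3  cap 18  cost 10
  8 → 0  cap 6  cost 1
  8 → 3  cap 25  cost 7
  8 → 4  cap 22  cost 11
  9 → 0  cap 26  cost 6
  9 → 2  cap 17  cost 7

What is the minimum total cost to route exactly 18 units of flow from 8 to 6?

Minimum cost for 18 units: 150

shortest-cost path #1: 8→0→6 push 6 @ unit cost 3 (adds 18)
shortest-cost path #2: 8→3→6 push 6 @ unit cost 10 (adds 60)
shortest-cost path #3: 8→4→6 push 6 @ unit cost 12 (adds 72)
total cost = 150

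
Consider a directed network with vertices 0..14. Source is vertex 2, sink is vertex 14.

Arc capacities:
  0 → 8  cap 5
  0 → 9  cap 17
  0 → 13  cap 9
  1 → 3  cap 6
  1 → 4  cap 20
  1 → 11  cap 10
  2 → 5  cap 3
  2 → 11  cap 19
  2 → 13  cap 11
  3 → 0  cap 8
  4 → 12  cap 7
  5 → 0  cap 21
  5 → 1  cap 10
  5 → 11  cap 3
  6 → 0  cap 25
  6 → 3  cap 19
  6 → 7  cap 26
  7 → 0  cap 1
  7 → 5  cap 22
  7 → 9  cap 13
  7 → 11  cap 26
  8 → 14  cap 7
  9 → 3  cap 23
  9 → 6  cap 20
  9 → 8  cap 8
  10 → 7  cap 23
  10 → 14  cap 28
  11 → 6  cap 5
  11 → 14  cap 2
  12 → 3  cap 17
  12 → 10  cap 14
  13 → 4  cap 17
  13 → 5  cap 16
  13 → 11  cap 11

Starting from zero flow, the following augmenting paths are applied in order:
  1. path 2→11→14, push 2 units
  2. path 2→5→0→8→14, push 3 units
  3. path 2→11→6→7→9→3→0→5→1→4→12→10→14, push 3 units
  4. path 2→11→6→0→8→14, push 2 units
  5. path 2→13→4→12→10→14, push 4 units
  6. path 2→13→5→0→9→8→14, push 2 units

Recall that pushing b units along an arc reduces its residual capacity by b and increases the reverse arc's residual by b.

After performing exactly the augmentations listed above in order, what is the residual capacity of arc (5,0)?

after path 1 (2→11→14, push 2): res(5,0)=21
after path 2 (2→5→0→8→14, push 3): res(5,0)=18
after path 3 (2→11→6→7→9→3→0→5→1→4→12→10→14, push 3): res(5,0)=21
after path 4 (2→11→6→0→8→14, push 2): res(5,0)=21
after path 5 (2→13→4→12→10→14, push 4): res(5,0)=21
after path 6 (2→13→5→0→9→8→14, push 2): res(5,0)=19

Residual capacity of (5,0): 19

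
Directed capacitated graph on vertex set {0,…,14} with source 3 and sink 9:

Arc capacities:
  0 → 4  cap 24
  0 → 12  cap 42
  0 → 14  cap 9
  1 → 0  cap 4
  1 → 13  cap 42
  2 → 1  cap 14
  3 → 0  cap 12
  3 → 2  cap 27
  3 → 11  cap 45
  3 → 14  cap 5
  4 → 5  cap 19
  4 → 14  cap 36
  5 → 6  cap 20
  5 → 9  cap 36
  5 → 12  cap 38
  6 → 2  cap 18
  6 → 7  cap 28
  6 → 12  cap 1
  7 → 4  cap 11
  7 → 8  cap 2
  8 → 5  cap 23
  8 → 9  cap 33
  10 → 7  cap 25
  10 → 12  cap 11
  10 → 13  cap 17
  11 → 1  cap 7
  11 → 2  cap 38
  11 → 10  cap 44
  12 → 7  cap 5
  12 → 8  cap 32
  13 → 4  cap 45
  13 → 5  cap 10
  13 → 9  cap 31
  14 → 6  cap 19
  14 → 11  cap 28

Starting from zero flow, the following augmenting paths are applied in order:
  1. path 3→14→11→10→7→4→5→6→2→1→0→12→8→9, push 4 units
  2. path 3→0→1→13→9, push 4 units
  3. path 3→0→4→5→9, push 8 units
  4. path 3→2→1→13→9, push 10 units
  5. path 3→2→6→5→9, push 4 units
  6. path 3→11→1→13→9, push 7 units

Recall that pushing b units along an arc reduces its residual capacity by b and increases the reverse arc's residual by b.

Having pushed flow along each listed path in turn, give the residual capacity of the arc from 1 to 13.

Residual capacity of (1,13): 21

after path 1 (3→14→11→10→7→4→5→6→2→1→0→12→8→9, push 4): res(1,13)=42
after path 2 (3→0→1→13→9, push 4): res(1,13)=38
after path 3 (3→0→4→5→9, push 8): res(1,13)=38
after path 4 (3→2→1→13→9, push 10): res(1,13)=28
after path 5 (3→2→6→5→9, push 4): res(1,13)=28
after path 6 (3→11→1→13→9, push 7): res(1,13)=21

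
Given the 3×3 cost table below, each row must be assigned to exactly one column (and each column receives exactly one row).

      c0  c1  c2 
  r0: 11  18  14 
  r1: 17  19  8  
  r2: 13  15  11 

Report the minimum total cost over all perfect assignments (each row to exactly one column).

optimal assignment: row0→col0 (cost 11), row1→col2 (cost 8), row2→col1 (cost 15)
total = 11 + 8 + 15 = 34

Minimum assignment cost: 34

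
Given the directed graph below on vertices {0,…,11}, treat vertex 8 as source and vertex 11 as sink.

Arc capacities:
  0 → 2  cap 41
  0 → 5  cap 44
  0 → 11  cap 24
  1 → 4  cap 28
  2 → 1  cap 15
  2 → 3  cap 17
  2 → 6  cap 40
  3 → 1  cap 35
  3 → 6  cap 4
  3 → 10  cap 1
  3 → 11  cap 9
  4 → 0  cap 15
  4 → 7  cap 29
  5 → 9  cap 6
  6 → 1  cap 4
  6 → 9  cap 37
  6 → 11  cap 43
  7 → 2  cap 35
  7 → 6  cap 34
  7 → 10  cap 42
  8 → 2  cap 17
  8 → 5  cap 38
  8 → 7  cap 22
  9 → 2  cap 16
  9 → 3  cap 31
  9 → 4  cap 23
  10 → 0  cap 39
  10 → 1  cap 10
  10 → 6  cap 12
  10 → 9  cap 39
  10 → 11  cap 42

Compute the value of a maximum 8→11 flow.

augment #1: 8→2→3→11 bottleneck 9, total now 9
augment #2: 8→2→6→11 bottleneck 8, total now 17
augment #3: 8→7→6→11 bottleneck 22, total now 39
augment #4: 8→5→9→2→6→11 bottleneck 6, total now 45

Maximum flow value: 45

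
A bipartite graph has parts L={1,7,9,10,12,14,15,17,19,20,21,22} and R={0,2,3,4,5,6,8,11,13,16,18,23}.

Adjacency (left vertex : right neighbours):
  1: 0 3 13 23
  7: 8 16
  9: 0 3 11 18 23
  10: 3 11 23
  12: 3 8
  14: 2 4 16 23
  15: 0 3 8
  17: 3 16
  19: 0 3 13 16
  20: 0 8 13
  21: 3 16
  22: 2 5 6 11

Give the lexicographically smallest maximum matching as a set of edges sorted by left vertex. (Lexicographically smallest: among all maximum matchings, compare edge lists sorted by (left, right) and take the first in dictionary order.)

Lex-smallest maximum matching: {(1,23), (7,8), (9,18), (10,11), (12,3), (14,2), (15,0), (17,16), (19,13), (22,5)}

|M| = 10 (so the lex-smallest maximum matching has 10 edges)
process left vertices in ascending order; for each, take the smallest-labelled available neighbour that still permits 10 edges overall, or leave it unmatched if none does
lex-smallest matching: {1-23, 7-8, 9-18, 10-11, 12-3, 14-2, 15-0, 17-16, 19-13, 22-5}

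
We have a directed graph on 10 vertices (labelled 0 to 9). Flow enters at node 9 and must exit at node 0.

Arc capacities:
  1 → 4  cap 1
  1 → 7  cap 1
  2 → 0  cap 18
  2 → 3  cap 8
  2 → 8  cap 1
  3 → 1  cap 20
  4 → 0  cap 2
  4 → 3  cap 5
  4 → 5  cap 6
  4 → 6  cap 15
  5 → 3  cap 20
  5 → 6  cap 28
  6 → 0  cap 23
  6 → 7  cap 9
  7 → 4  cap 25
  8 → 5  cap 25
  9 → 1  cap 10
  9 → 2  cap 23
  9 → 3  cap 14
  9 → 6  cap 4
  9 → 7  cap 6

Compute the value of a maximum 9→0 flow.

Maximum flow value: 31

augment #1: 9→2→0 bottleneck 18, total now 18
augment #2: 9→6→0 bottleneck 4, total now 22
augment #3: 9→1→4→0 bottleneck 1, total now 23
augment #4: 9→7→4→0 bottleneck 1, total now 24
augment #5: 9→7→4→6→0 bottleneck 5, total now 29
augment #6: 9→1→7→4→6→0 bottleneck 1, total now 30
augment #7: 9→2→8→5→6→0 bottleneck 1, total now 31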